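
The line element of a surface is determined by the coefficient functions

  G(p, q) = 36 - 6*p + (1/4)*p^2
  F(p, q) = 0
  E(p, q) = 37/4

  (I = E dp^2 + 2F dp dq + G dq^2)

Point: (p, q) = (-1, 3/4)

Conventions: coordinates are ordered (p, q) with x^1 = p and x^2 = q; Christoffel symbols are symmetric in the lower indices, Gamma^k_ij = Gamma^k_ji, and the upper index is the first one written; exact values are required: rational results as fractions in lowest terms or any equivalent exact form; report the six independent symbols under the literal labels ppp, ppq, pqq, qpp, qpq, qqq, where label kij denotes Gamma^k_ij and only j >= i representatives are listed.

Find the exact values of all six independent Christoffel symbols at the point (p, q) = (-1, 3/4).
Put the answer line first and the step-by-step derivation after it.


Answer: Gamma_ppp = 0, Gamma_ppq = 0, Gamma_pqq = 13/37, Gamma_qpp = 0, Gamma_qpq = -1/13, Gamma_qqq = 0

E = 37/4, F = 0, G = 169/4 at the point
E_p = 0, E_q = 0, F_p = 0, F_q = 0, G_p = -13/2, G_q = 0
EG - F^2 = 6253/16;  g^inv = (16/6253) * [[169/4, 0], [0, 37/4]]
first-kind symbols [ij,l] = (1/2)(d_i g_jl + d_j g_il - d_l g_ij): [pp,p] = E_p/2 = 0, [pp,q] = F_p - E_q/2 = 0, [pq,p] = E_q/2 = 0, [pq,q] = G_p/2 = -13/4, [qq,p] = F_q - G_p/2 = 13/4, [qq,q] = G_q/2 = 0
Gamma^p_ij = (G*[ij,p] - F*[ij,q])/(EG - F^2), Gamma^q_ij = (E*[ij,q] - F*[ij,p])/(EG - F^2)


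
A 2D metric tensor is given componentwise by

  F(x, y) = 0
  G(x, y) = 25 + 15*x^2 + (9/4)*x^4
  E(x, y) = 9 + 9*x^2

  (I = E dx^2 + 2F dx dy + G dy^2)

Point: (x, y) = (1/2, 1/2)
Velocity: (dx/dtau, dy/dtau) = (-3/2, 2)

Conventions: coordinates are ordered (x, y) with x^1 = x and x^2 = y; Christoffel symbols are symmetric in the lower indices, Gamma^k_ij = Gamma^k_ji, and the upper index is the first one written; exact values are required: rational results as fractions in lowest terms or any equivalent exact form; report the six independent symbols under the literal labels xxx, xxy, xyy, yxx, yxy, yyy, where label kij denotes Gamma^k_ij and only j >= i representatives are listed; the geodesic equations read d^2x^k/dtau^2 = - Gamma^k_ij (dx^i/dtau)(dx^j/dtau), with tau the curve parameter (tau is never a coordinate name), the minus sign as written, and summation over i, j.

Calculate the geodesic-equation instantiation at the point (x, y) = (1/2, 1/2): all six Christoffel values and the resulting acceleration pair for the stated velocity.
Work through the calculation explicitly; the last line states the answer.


E = 45/4, F = 0, G = 1849/64 at the point
E_x = 9, E_y = 0, F_x = 0, F_y = 0, G_x = 129/8, G_y = 0
EG - F^2 = 83205/256;  g^inv = (256/83205) * [[1849/64, 0], [0, 45/4]]
first-kind symbols [ij,l] = (1/2)(d_i g_jl + d_j g_il - d_l g_ij): [xx,x] = E_x/2 = 9/2, [xx,y] = F_x - E_y/2 = 0, [xy,x] = E_y/2 = 0, [xy,y] = G_x/2 = 129/16, [yy,x] = F_y - G_x/2 = -129/16, [yy,y] = G_y/2 = 0
Gamma^x_ij = (G*[ij,x] - F*[ij,y])/(EG - F^2), Gamma^y_ij = (E*[ij,y] - F*[ij,x])/(EG - F^2)
Gamma_xxx = 2/5, Gamma_xxy = 0, Gamma_xyy = -43/60, Gamma_yxx = 0, Gamma_yxy = 12/43, Gamma_yyy = 0
d^2x/dtau^2 = -(Gamma_xxx*(-3/2)^2 + 2*Gamma_xxy*(-3/2)*(2) + Gamma_xyy*(2)^2) = 59/30
d^2y/dtau^2 = -(Gamma_yxx*(-3/2)^2 + 2*Gamma_yxy*(-3/2)*(2) + Gamma_yyy*(2)^2) = 72/43

Answer: Gamma_xxx = 2/5, Gamma_xxy = 0, Gamma_xyy = -43/60, Gamma_yxx = 0, Gamma_yxy = 12/43, Gamma_yyy = 0; accelerations (d^2x/dtau^2, d^2y/dtau^2) = (59/30, 72/43)


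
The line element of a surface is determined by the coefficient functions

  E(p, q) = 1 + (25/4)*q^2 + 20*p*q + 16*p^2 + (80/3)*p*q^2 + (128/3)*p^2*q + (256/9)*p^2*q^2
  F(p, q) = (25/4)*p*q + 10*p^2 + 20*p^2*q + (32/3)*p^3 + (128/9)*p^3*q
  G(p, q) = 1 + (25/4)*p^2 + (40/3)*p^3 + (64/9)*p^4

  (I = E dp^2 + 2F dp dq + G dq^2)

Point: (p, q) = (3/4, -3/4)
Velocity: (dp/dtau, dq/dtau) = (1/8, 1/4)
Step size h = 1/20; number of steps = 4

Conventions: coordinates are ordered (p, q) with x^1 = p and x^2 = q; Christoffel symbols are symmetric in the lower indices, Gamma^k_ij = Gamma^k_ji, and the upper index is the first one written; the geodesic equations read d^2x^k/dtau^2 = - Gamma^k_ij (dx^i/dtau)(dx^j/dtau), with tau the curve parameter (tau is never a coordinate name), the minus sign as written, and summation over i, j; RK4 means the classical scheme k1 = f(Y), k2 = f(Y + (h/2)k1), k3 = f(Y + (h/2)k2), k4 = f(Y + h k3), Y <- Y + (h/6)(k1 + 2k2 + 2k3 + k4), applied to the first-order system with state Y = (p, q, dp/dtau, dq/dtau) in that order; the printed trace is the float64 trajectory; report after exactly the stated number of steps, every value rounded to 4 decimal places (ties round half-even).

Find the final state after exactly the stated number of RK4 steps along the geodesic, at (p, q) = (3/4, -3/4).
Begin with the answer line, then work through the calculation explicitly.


Answer: p = 0.7759, q = -0.7018, dp/dtau = 0.1339, dq/dtau = 0.2321

f(Y) = (dp/dtau, dq/dtau, -Gamma^p_ij Y'^i Y'^j, -Gamma^q_ij Y'^i Y'^j) with the Gammas evaluated at the stage position; h = 0.050000; intermediate values shown to 6 dp
step 0: p = 0.7500, q = -0.7500, dp/dtau = 0.1250, dq/dtau = 0.2500
step 1:
  k1: at (p, q) = (0.750000, -0.750000), (dp/dtau, dq/dtau) = (0.125000, 0.250000); Gamma_ppp = 0.000000, Gamma_ppq = -0.766208, Gamma_pqq = 0.000000, Gamma_qpp = 0.000000, Gamma_qpq = 1.379175, Gamma_qqq = 0.000000; k1 = (0.125000, 0.250000, 0.047888, -0.086198)
  k2: at (p, q) = (0.753125, -0.743750), (dp/dtau, dq/dtau) = (0.126197, 0.247845); Gamma_ppp = -0.003847, Gamma_ppq = -0.752119, Gamma_pqq = 0.000000, Gamma_qpp = 0.007121, Gamma_qpq = 1.392215, Gamma_qqq = 0.000000; k2 = (0.126197, 0.247845, 0.047110, -0.087203)
  k3: at (p, q) = (0.753155, -0.743804), (dp/dtau, dq/dtau) = (0.126178, 0.247820); Gamma_ppp = -0.003814, Gamma_ppq = -0.752157, Gamma_pqq = 0.000000, Gamma_qpp = 0.007059, Gamma_qpq = 1.392100, Gamma_qqq = 0.000000; k3 = (0.126178, 0.247820, 0.047100, -0.087173)
  k4: at (p, q) = (0.756309, -0.737609), (dp/dtau, dq/dtau) = (0.127355, 0.245641); Gamma_ppp = -0.007462, Gamma_ppq = -0.737747, Gamma_pqq = 0.000000, Gamma_qpp = 0.014209, Gamma_qpq = 1.404777, Gamma_qqq = 0.000000; k4 = (0.127355, 0.245641, 0.046280, -0.088124)
  Y <- Y + (h/6)(k1 + 2k2 + 2k3 + k4): p = 0.7563, q = -0.7376, dp/dtau = 0.1274, dq/dtau = 0.2456
step 2:
  k1: at (p, q) = (0.756309, -0.737609), (dp/dtau, dq/dtau) = (0.127355, 0.245641); Gamma_ppp = -0.007462, Gamma_ppq = -0.737746, Gamma_pqq = 0.000000, Gamma_qpp = 0.014209, Gamma_qpq = 1.404778, Gamma_qqq = 0.000000; k1 = (0.127355, 0.245641, 0.046280, -0.088123)
  k2: at (p, q) = (0.759493, -0.731468), (dp/dtau, dq/dtau) = (0.128512, 0.243438); Gamma_ppp = -0.010909, Gamma_ppq = -0.723024, Gamma_pqq = 0.000000, Gamma_qpp = 0.021382, Gamma_qpq = 1.417080, Gamma_qqq = 0.000000; k2 = (0.128512, 0.243438, 0.045419, -0.089019)
  k3: at (p, q) = (0.759522, -0.731523), (dp/dtau, dq/dtau) = (0.128490, 0.243416); Gamma_ppp = -0.010877, Gamma_ppq = -0.723072, Gamma_pqq = 0.000000, Gamma_qpp = 0.021316, Gamma_qpq = 1.416963, Gamma_qqq = 0.000000; k3 = (0.128490, 0.243416, 0.045410, -0.088987)
  k4: at (p, q) = (0.762734, -0.725438), (dp/dtau, dq/dtau) = (0.129625, 0.241192); Gamma_ppp = -0.014122, Gamma_ppq = -0.708064, Gamma_pqq = 0.000000, Gamma_qpp = 0.028499, Gamma_qpq = 1.428874, Gamma_qqq = 0.000000; k4 = (0.129625, 0.241192, 0.044512, -0.089825)
  Y <- Y + (h/6)(k1 + 2k2 + 2k3 + k4): p = 0.7627, q = -0.7254, dp/dtau = 0.1296, dq/dtau = 0.2412
step 3:
  k1: at (p, q) = (0.762734, -0.725437), (dp/dtau, dq/dtau) = (0.129625, 0.241191); Gamma_ppp = -0.014123, Gamma_ppq = -0.708063, Gamma_pqq = 0.000000, Gamma_qpp = 0.028500, Gamma_qpq = 1.428875, Gamma_qqq = 0.000000; k1 = (0.129625, 0.241191, 0.044512, -0.089825)
  k2: at (p, q) = (0.765975, -0.719408), (dp/dtau, dq/dtau) = (0.130738, 0.238946); Gamma_ppp = -0.017165, Gamma_ppq = -0.692781, Gamma_pqq = 0.000000, Gamma_qpp = 0.035688, Gamma_qpq = 1.440384, Gamma_qqq = 0.000000; k2 = (0.130738, 0.238946, 0.043577, -0.090603)
  k3: at (p, q) = (0.766003, -0.719464), (dp/dtau, dq/dtau) = (0.130715, 0.238926); Gamma_ppp = -0.017134, Gamma_ppq = -0.692839, Gamma_pqq = 0.000000, Gamma_qpp = 0.035619, Gamma_qpq = 1.440266, Gamma_qqq = 0.000000; k3 = (0.130715, 0.238926, 0.043569, -0.090571)
  k4: at (p, q) = (0.769270, -0.713491), (dp/dtau, dq/dtau) = (0.131804, 0.236663); Gamma_ppp = -0.019974, Gamma_ppq = -0.677311, Gamma_pqq = 0.000000, Gamma_qpp = 0.042800, Gamma_qpq = 1.451358, Gamma_qqq = 0.000000; k4 = (0.131804, 0.236663, 0.042602, -0.091288)
  Y <- Y + (h/6)(k1 + 2k2 + 2k3 + k4): p = 0.7693, q = -0.7135, dp/dtau = 0.1318, dq/dtau = 0.2367
step 4:
  k1: at (p, q) = (0.769270, -0.713491), (dp/dtau, dq/dtau) = (0.131804, 0.236663); Gamma_ppp = -0.019974, Gamma_ppq = -0.677310, Gamma_pqq = 0.000000, Gamma_qpp = 0.042801, Gamma_qpq = 1.451359, Gamma_qqq = 0.000000; k1 = (0.131804, 0.236663, 0.042602, -0.091288)
  k2: at (p, q) = (0.772565, -0.707574), (dp/dtau, dq/dtau) = (0.132869, 0.234380); Gamma_ppp = -0.022610, Gamma_ppq = -0.661548, Gamma_pqq = 0.000000, Gamma_qpp = 0.049969, Gamma_qpq = 1.462026, Gamma_qqq = 0.000000; k2 = (0.132869, 0.234380, 0.041603, -0.091942)
  k3: at (p, q) = (0.772592, -0.707631), (dp/dtau, dq/dtau) = (0.132844, 0.234364); Gamma_ppp = -0.022582, Gamma_ppq = -0.661616, Gamma_pqq = 0.000000, Gamma_qpp = 0.049897, Gamma_qpq = 1.461908, Gamma_qqq = 0.000000; k3 = (0.132844, 0.234364, 0.041596, -0.091910)
  k4: at (p, q) = (0.775912, -0.701773), (dp/dtau, dq/dtau) = (0.133883, 0.232067); Gamma_ppp = -0.025017, Gamma_ppq = -0.645649, Gamma_pqq = 0.000000, Gamma_qpp = 0.057042, Gamma_qpq = 1.472140, Gamma_qqq = 0.000000; k4 = (0.133883, 0.232067, 0.040569, -0.092501)
  Y <- Y + (h/6)(k1 + 2k2 + 2k3 + k4): p = 0.7759, q = -0.7018, dp/dtau = 0.1339, dq/dtau = 0.2321


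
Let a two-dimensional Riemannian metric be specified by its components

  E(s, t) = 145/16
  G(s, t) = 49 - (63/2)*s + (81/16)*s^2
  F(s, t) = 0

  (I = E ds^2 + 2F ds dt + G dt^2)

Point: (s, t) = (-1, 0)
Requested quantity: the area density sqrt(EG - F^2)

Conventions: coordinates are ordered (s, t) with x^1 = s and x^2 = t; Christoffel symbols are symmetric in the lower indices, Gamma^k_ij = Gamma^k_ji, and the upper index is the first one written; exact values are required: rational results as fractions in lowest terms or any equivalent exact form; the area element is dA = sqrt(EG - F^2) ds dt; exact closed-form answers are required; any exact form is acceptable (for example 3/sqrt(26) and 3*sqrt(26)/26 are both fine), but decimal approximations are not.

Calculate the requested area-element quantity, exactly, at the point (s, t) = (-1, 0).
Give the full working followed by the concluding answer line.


E = 145/16, F = 0, G = 1369/16; EG - F^2 = 198505/256

Answer: sqrt(EG - F^2) = 37*sqrt(145)/16


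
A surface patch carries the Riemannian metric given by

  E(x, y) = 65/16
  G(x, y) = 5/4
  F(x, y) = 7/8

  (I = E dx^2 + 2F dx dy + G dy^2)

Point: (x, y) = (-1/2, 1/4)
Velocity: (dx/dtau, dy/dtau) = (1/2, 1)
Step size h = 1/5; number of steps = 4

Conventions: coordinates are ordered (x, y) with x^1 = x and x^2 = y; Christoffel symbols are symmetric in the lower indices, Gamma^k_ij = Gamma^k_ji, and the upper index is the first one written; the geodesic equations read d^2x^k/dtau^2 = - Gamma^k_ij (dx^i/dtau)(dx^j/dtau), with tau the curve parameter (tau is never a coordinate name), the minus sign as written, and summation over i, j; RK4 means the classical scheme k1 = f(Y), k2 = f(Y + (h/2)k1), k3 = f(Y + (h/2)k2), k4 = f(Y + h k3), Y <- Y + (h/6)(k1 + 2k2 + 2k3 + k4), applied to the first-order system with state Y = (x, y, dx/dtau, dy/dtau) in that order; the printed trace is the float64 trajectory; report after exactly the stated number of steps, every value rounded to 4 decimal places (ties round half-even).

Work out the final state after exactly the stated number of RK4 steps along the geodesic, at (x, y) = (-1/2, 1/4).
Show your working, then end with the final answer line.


f(Y) = (dx/dtau, dy/dtau, -Gamma^x_ij Y'^i Y'^j, -Gamma^y_ij Y'^i Y'^j) with the Gammas evaluated at the stage position; h = 0.200000; intermediate values shown to 6 dp
step 0: x = -0.5000, y = 0.2500, dx/dtau = 0.5000, dy/dtau = 1.0000
step 1:
  k1: at (x, y) = (-0.500000, 0.250000), (dx/dtau, dy/dtau) = (0.500000, 1.000000); Gamma_xxx = 0.000000, Gamma_xxy = 0.000000, Gamma_xyy = 0.000000, Gamma_yxx = 0.000000, Gamma_yxy = 0.000000, Gamma_yyy = 0.000000; k1 = (0.500000, 1.000000, 0.000000, 0.000000)
  k2: at (x, y) = (-0.450000, 0.350000), (dx/dtau, dy/dtau) = (0.500000, 1.000000); Gamma_xxx = 0.000000, Gamma_xxy = 0.000000, Gamma_xyy = 0.000000, Gamma_yxx = 0.000000, Gamma_yxy = 0.000000, Gamma_yyy = 0.000000; k2 = (0.500000, 1.000000, 0.000000, 0.000000)
  k3: at (x, y) = (-0.450000, 0.350000), (dx/dtau, dy/dtau) = (0.500000, 1.000000); Gamma_xxx = 0.000000, Gamma_xxy = 0.000000, Gamma_xyy = 0.000000, Gamma_yxx = 0.000000, Gamma_yxy = 0.000000, Gamma_yyy = 0.000000; k3 = (0.500000, 1.000000, 0.000000, 0.000000)
  k4: at (x, y) = (-0.400000, 0.450000), (dx/dtau, dy/dtau) = (0.500000, 1.000000); Gamma_xxx = 0.000000, Gamma_xxy = 0.000000, Gamma_xyy = 0.000000, Gamma_yxx = 0.000000, Gamma_yxy = 0.000000, Gamma_yyy = 0.000000; k4 = (0.500000, 1.000000, 0.000000, 0.000000)
  Y <- Y + (h/6)(k1 + 2k2 + 2k3 + k4): x = -0.4000, y = 0.4500, dx/dtau = 0.5000, dy/dtau = 1.0000
step 2:
  k1: at (x, y) = (-0.400000, 0.450000), (dx/dtau, dy/dtau) = (0.500000, 1.000000); Gamma_xxx = 0.000000, Gamma_xxy = 0.000000, Gamma_xyy = 0.000000, Gamma_yxx = 0.000000, Gamma_yxy = 0.000000, Gamma_yyy = 0.000000; k1 = (0.500000, 1.000000, 0.000000, 0.000000)
  k2: at (x, y) = (-0.350000, 0.550000), (dx/dtau, dy/dtau) = (0.500000, 1.000000); Gamma_xxx = 0.000000, Gamma_xxy = 0.000000, Gamma_xyy = 0.000000, Gamma_yxx = 0.000000, Gamma_yxy = 0.000000, Gamma_yyy = 0.000000; k2 = (0.500000, 1.000000, 0.000000, 0.000000)
  k3: at (x, y) = (-0.350000, 0.550000), (dx/dtau, dy/dtau) = (0.500000, 1.000000); Gamma_xxx = 0.000000, Gamma_xxy = 0.000000, Gamma_xyy = 0.000000, Gamma_yxx = 0.000000, Gamma_yxy = 0.000000, Gamma_yyy = 0.000000; k3 = (0.500000, 1.000000, 0.000000, 0.000000)
  k4: at (x, y) = (-0.300000, 0.650000), (dx/dtau, dy/dtau) = (0.500000, 1.000000); Gamma_xxx = 0.000000, Gamma_xxy = 0.000000, Gamma_xyy = 0.000000, Gamma_yxx = 0.000000, Gamma_yxy = 0.000000, Gamma_yyy = 0.000000; k4 = (0.500000, 1.000000, 0.000000, 0.000000)
  Y <- Y + (h/6)(k1 + 2k2 + 2k3 + k4): x = -0.3000, y = 0.6500, dx/dtau = 0.5000, dy/dtau = 1.0000
step 3:
  k1: at (x, y) = (-0.300000, 0.650000), (dx/dtau, dy/dtau) = (0.500000, 1.000000); Gamma_xxx = 0.000000, Gamma_xxy = 0.000000, Gamma_xyy = 0.000000, Gamma_yxx = 0.000000, Gamma_yxy = 0.000000, Gamma_yyy = 0.000000; k1 = (0.500000, 1.000000, 0.000000, 0.000000)
  k2: at (x, y) = (-0.250000, 0.750000), (dx/dtau, dy/dtau) = (0.500000, 1.000000); Gamma_xxx = 0.000000, Gamma_xxy = 0.000000, Gamma_xyy = 0.000000, Gamma_yxx = 0.000000, Gamma_yxy = 0.000000, Gamma_yyy = 0.000000; k2 = (0.500000, 1.000000, 0.000000, 0.000000)
  k3: at (x, y) = (-0.250000, 0.750000), (dx/dtau, dy/dtau) = (0.500000, 1.000000); Gamma_xxx = 0.000000, Gamma_xxy = 0.000000, Gamma_xyy = 0.000000, Gamma_yxx = 0.000000, Gamma_yxy = 0.000000, Gamma_yyy = 0.000000; k3 = (0.500000, 1.000000, 0.000000, 0.000000)
  k4: at (x, y) = (-0.200000, 0.850000), (dx/dtau, dy/dtau) = (0.500000, 1.000000); Gamma_xxx = 0.000000, Gamma_xxy = 0.000000, Gamma_xyy = 0.000000, Gamma_yxx = 0.000000, Gamma_yxy = 0.000000, Gamma_yyy = 0.000000; k4 = (0.500000, 1.000000, 0.000000, 0.000000)
  Y <- Y + (h/6)(k1 + 2k2 + 2k3 + k4): x = -0.2000, y = 0.8500, dx/dtau = 0.5000, dy/dtau = 1.0000
step 4:
  k1: at (x, y) = (-0.200000, 0.850000), (dx/dtau, dy/dtau) = (0.500000, 1.000000); Gamma_xxx = 0.000000, Gamma_xxy = 0.000000, Gamma_xyy = 0.000000, Gamma_yxx = 0.000000, Gamma_yxy = 0.000000, Gamma_yyy = 0.000000; k1 = (0.500000, 1.000000, 0.000000, 0.000000)
  k2: at (x, y) = (-0.150000, 0.950000), (dx/dtau, dy/dtau) = (0.500000, 1.000000); Gamma_xxx = 0.000000, Gamma_xxy = 0.000000, Gamma_xyy = 0.000000, Gamma_yxx = 0.000000, Gamma_yxy = 0.000000, Gamma_yyy = 0.000000; k2 = (0.500000, 1.000000, 0.000000, 0.000000)
  k3: at (x, y) = (-0.150000, 0.950000), (dx/dtau, dy/dtau) = (0.500000, 1.000000); Gamma_xxx = 0.000000, Gamma_xxy = 0.000000, Gamma_xyy = 0.000000, Gamma_yxx = 0.000000, Gamma_yxy = 0.000000, Gamma_yyy = 0.000000; k3 = (0.500000, 1.000000, 0.000000, 0.000000)
  k4: at (x, y) = (-0.100000, 1.050000), (dx/dtau, dy/dtau) = (0.500000, 1.000000); Gamma_xxx = 0.000000, Gamma_xxy = 0.000000, Gamma_xyy = 0.000000, Gamma_yxx = 0.000000, Gamma_yxy = 0.000000, Gamma_yyy = 0.000000; k4 = (0.500000, 1.000000, 0.000000, 0.000000)
  Y <- Y + (h/6)(k1 + 2k2 + 2k3 + k4): x = -0.1000, y = 1.0500, dx/dtau = 0.5000, dy/dtau = 1.0000

Answer: x = -0.1000, y = 1.0500, dx/dtau = 0.5000, dy/dtau = 1.0000


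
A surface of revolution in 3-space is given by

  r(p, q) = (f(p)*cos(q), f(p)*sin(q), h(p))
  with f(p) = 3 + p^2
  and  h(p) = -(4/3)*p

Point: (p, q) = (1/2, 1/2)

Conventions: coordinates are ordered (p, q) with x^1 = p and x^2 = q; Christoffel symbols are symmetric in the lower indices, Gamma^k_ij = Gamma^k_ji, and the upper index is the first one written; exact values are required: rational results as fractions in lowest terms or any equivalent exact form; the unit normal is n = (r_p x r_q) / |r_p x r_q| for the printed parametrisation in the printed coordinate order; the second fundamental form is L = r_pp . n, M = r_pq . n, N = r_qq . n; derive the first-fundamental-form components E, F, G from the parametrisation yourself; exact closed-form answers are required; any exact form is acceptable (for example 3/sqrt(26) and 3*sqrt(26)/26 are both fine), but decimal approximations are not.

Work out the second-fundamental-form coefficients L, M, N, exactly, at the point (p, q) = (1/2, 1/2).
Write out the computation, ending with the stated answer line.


f = 13/4, f' = 1, f'' = 2, h' = -4/3, h'' = 0
E = 25/9, F = 0, G = 169/16; answer radicand W^2 = 25/9
unnormalised second-form numerators: l = 8/3, m = 0, n = -13/3; L = l/sqrt(25/9), and similarly M = m/sqrt(W^2), N = n/sqrt(W^2)

Answer: L = 8/5, M = 0, N = -13/5


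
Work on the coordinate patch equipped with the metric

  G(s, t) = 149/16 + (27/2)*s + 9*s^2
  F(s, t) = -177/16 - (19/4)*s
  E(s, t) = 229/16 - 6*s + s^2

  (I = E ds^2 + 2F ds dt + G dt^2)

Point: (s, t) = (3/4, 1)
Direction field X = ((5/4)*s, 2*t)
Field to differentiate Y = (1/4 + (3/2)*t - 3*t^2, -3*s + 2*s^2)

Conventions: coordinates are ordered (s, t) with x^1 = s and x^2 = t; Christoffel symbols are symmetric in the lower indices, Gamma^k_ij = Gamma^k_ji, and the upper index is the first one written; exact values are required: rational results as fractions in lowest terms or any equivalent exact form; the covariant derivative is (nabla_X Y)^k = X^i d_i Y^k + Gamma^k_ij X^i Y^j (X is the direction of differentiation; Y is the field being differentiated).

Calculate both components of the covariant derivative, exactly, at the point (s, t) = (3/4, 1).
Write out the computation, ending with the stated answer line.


E = 83/8, F = -117/8, G = 49/2 at the point
E_s = -9/2, E_t = 0, F_s = -19/4, F_t = 0, G_s = 27, G_t = 0
EG - F^2 = 2579/64;  g^inv = (64/2579) * [[49/2, 117/8], [117/8, 83/8]]
first-kind symbols [ij,l] = (1/2)(d_i g_jl + d_j g_il - d_l g_ij): [ss,s] = E_s/2 = -9/4, [ss,t] = F_s - E_t/2 = -19/4, [st,s] = E_t/2 = 0, [st,t] = G_s/2 = 27/2, [tt,s] = F_t - G_s/2 = -27/2, [tt,t] = G_t/2 = 0
Gamma^s_ij = (G*[ij,s] - F*[ij,t])/(EG - F^2), Gamma^t_ij = (E*[ij,t] - F*[ij,s])/(EG - F^2)
Gamma_sss = -7974/2579, Gamma_sst = 12636/2579, Gamma_stt = -21168/2579, Gamma_tss = -5260/2579, Gamma_tst = 8964/2579, Gamma_ttt = -12636/2579
X = (15/16, 2), Y = (-5/4, -9/8) at the point

Answer: (nabla_X Y)^s = -22311/5158, (nabla_X Y)^t = 87387/82528


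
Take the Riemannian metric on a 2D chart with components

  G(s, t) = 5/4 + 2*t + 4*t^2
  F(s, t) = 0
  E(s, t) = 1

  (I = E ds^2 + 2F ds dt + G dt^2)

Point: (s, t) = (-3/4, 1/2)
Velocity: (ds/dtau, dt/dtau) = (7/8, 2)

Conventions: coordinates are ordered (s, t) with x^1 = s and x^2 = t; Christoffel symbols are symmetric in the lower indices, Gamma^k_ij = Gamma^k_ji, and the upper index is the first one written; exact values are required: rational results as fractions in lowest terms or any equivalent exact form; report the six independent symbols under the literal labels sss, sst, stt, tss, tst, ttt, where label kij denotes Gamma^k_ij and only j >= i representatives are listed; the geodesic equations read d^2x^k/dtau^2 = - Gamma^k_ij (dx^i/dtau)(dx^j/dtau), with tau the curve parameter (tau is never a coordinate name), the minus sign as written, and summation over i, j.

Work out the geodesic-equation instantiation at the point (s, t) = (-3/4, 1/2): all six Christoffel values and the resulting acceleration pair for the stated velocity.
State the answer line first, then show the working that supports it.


Answer: Gamma_sss = 0, Gamma_sst = 0, Gamma_stt = 0, Gamma_tss = 0, Gamma_tst = 0, Gamma_ttt = 12/13; accelerations (d^2s/dtau^2, d^2t/dtau^2) = (0, -48/13)

E = 1, F = 0, G = 13/4 at the point
E_s = 0, E_t = 0, F_s = 0, F_t = 0, G_s = 0, G_t = 6
EG - F^2 = 13/4;  g^inv = (4/13) * [[13/4, 0], [0, 1]]
first-kind symbols [ij,l] = (1/2)(d_i g_jl + d_j g_il - d_l g_ij): [ss,s] = E_s/2 = 0, [ss,t] = F_s - E_t/2 = 0, [st,s] = E_t/2 = 0, [st,t] = G_s/2 = 0, [tt,s] = F_t - G_s/2 = 0, [tt,t] = G_t/2 = 3
Gamma^s_ij = (G*[ij,s] - F*[ij,t])/(EG - F^2), Gamma^t_ij = (E*[ij,t] - F*[ij,s])/(EG - F^2)
Gamma_sss = 0, Gamma_sst = 0, Gamma_stt = 0, Gamma_tss = 0, Gamma_tst = 0, Gamma_ttt = 12/13
d^2s/dtau^2 = -(Gamma_sss*(7/8)^2 + 2*Gamma_sst*(7/8)*(2) + Gamma_stt*(2)^2) = 0
d^2t/dtau^2 = -(Gamma_tss*(7/8)^2 + 2*Gamma_tst*(7/8)*(2) + Gamma_ttt*(2)^2) = -48/13


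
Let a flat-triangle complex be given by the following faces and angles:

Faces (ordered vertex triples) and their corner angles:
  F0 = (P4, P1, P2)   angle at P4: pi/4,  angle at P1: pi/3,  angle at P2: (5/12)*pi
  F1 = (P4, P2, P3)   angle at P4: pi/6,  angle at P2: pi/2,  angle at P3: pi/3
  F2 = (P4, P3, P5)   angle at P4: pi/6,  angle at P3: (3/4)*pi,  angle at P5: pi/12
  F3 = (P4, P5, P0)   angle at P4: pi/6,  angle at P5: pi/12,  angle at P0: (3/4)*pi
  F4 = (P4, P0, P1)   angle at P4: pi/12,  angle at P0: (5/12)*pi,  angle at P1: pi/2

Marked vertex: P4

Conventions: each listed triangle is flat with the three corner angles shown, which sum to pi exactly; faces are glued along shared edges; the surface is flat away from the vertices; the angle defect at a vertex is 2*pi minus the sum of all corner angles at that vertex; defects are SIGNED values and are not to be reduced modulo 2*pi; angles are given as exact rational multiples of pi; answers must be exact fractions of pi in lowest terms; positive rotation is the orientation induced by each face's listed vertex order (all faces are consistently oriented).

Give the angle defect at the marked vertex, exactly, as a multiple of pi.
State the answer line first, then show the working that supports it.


Answer: defect(P4) = (7/6)*pi

Sum of corner angles at P4: (5/6)*pi
defect = 2*pi - (5/6)*pi


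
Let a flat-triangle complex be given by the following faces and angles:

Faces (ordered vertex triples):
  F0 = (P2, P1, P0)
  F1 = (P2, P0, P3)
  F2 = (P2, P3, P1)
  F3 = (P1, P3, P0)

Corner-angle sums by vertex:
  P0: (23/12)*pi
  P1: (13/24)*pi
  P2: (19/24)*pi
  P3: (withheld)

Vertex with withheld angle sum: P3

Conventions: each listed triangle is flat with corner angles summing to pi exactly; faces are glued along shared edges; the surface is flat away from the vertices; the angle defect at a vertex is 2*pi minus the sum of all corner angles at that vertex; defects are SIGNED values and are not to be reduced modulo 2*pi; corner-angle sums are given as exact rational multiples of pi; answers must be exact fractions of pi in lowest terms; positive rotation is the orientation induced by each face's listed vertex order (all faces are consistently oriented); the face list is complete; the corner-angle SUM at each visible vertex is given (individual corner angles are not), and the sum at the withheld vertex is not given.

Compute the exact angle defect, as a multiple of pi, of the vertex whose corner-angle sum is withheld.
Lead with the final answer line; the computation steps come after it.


Answer: defect(P3) = (5/4)*pi

V = 4, E = 6, F = 4; chi = V - E + F = 2
Gauss-Bonnet: total defect = 2*pi*chi = 4*pi; visible defects sum to (11/4)*pi


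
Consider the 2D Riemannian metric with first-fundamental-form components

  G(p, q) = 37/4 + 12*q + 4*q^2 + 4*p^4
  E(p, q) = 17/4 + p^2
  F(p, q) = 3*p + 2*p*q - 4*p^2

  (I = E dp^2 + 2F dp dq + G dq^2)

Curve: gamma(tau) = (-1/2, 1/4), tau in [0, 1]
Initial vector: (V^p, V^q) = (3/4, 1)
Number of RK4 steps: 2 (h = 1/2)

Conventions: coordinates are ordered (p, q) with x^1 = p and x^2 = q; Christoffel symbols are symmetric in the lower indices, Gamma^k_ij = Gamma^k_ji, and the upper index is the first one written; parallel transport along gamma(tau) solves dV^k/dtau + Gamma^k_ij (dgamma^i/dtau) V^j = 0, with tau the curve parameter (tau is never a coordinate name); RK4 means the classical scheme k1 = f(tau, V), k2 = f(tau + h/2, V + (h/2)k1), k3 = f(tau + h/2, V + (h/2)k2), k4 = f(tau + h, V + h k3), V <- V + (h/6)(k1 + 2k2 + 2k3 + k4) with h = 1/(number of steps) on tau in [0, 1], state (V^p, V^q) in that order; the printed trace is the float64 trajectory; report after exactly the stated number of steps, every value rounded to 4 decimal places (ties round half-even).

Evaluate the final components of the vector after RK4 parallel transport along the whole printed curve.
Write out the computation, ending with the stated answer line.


gamma'(tau) = (0, 0); f(tau, V)^k = -Gamma^k_ij(gamma(tau)) gamma'^i(tau) V^j; h = 1/2; intermediate values shown to 6 dp
curve data and Christoffel symbols at the stage parameters:
  tau = 0.000000: gamma = (-0.500000, 0.250000), gamma' = (0.000000, 0.000000); Gamma_ppp = 0.286073, Gamma_ppq = -0.055207, Gamma_pqq = 0.386449, Gamma_qpp = 0.649937, Gamma_qpq = -0.090339, Gamma_qqq = 0.632371
  tau = 0.250000: gamma = (-0.500000, 0.250000), gamma' = (0.000000, 0.000000); Gamma_ppp = 0.286073, Gamma_ppq = -0.055207, Gamma_pqq = 0.386449, Gamma_qpp = 0.649937, Gamma_qpq = -0.090339, Gamma_qqq = 0.632371
  tau = 0.500000: gamma = (-0.500000, 0.250000), gamma' = (0.000000, 0.000000); Gamma_ppp = 0.286073, Gamma_ppq = -0.055207, Gamma_pqq = 0.386449, Gamma_qpp = 0.649937, Gamma_qpq = -0.090339, Gamma_qqq = 0.632371
  tau = 0.750000: gamma = (-0.500000, 0.250000), gamma' = (0.000000, 0.000000); Gamma_ppp = 0.286073, Gamma_ppq = -0.055207, Gamma_pqq = 0.386449, Gamma_qpp = 0.649937, Gamma_qpq = -0.090339, Gamma_qqq = 0.632371
  tau = 1.000000: gamma = (-0.500000, 0.250000), gamma' = (0.000000, 0.000000); Gamma_ppp = 0.286073, Gamma_ppq = -0.055207, Gamma_pqq = 0.386449, Gamma_qpp = 0.649937, Gamma_qpq = -0.090339, Gamma_qqq = 0.632371
step 0: V^p = 0.7500, V^q = 1.0000
step 1: k1 = (0.000000, 0.000000), k2 = (0.000000, 0.000000), k3 = (0.000000, 0.000000), k4 = (0.000000, 0.000000); V <- V + (h/6)(k1 + 2k2 + 2k3 + k4): V^p = 0.7500, V^q = 1.0000
step 2: k1 = (0.000000, 0.000000), k2 = (0.000000, 0.000000), k3 = (0.000000, 0.000000), k4 = (0.000000, 0.000000); V <- V + (h/6)(k1 + 2k2 + 2k3 + k4): V^p = 0.7500, V^q = 1.0000

Answer: V^p = 0.7500, V^q = 1.0000


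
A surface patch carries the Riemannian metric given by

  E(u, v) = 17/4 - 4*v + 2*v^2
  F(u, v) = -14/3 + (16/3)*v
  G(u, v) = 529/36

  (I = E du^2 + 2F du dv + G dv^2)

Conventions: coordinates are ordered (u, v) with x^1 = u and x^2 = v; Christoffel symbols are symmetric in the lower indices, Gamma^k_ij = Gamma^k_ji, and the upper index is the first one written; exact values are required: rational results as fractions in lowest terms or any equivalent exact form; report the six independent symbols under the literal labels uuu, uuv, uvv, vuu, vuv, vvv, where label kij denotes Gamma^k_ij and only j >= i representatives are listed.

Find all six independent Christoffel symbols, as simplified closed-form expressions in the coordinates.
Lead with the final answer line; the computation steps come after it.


Answer: Gamma_uuu = (1536*v^2 - 2880*v + 1344)/(136*v^2 - 1296*v + 5857), Gamma_uuv = (4232*v - 4232)/(136*v^2 - 1296*v + 5857), Gamma_uvv = 33856/(408*v^2 - 3888*v + 17571), Gamma_vuu = (-576*v^3 + 1728*v^2 - 2376*v + 1224)/(136*v^2 - 1296*v + 5857), Gamma_vuv = (-1536*v^2 + 2880*v - 1344)/(136*v^2 - 1296*v + 5857), Gamma_vvv = (3584 - 4096*v)/(136*v^2 - 1296*v + 5857)

E = 17/4 - 4*v + 2*v^2; F = -14/3 + (16/3)*v; G = 529/36
Gamma^k_ij = (1/2) g^{kl} (d_i g_jl + d_j g_il - d_l g_ij), with g^inv = (1/(EG-F^2)) [[G, -F], [-F, E]]
first partials: E_u = 0, E_v = -4 + 4*v, F_u = 0, F_v = 16/3, G_u = 0, G_v = 0
D = EG - F^2 = 5857/144 - 9*v + (17/18)*v^2
expanded: Gamma^u_uu = (G E_u - 2F F_u + F E_v)/(2D), Gamma^u_uv = (G E_v - F G_u)/(2D), Gamma^u_vv = (2G F_v - G G_u - F G_v)/(2D), Gamma^v_uu = (2E F_u - E E_v - F E_u)/(2D), Gamma^v_uv = (E G_u - F E_v)/(2D), Gamma^v_vv = (E G_v - 2F F_v + F G_u)/(2D); substitute and cancel common factors


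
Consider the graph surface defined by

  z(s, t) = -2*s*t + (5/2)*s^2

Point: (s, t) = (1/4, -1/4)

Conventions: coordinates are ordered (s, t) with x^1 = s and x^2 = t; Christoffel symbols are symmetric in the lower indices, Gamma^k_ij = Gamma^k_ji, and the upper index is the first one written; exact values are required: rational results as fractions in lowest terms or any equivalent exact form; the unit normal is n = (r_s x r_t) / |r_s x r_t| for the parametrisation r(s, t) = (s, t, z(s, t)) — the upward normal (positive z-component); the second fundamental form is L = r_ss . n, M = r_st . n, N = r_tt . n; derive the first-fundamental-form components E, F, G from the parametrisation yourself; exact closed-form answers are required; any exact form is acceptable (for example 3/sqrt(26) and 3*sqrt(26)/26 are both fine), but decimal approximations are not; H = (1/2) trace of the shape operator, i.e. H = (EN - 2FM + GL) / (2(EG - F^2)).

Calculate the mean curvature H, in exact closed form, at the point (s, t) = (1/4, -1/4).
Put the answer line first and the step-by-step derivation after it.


Answer: H = 88*sqrt(69)/4761

z_s = 7/4, z_t = -1/2, z_ss = 5, z_st = -2, z_tt = 0
E = 65/16, F = -7/8, G = 5/4; answer radicand W^2 = 69/16
unnormalised second-form numerators: l = 5, m = -2, n = 0; L = l/sqrt(69/16), and similarly M = m/sqrt(W^2), N = n/sqrt(W^2)
H = (E*n - 2*F*m + G*l) / (2*(EG - F^2)*sqrt(W^2)); E*n - 2*F*m + G*l = 11/4, EG - F^2 = 69/16, so H = (22/69)/sqrt(69/16)


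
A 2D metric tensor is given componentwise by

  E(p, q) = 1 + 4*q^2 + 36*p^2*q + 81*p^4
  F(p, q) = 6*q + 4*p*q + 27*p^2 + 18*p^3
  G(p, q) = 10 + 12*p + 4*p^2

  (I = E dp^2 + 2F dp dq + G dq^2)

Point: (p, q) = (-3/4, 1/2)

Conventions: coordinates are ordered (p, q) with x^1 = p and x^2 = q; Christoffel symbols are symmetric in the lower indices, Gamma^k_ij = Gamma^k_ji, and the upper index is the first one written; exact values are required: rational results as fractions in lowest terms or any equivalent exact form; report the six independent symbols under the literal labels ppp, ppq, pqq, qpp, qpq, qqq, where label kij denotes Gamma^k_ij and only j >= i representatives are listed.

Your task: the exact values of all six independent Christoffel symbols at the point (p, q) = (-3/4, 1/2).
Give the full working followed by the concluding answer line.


E = 9665/256, F = 291/32, G = 13/4 at the point
E_p = -2619/16, E_q = 97/4, F_p = -65/8, F_q = 3, G_p = 6, G_q = 0
EG - F^2 = 10241/256;  g^inv = (256/10241) * [[13/4, -291/32], [-291/32, 9665/256]]
first-kind symbols [ij,l] = (1/2)(d_i g_jl + d_j g_il - d_l g_ij): [pp,p] = E_p/2 = -2619/32, [pp,q] = F_p - E_q/2 = -81/4, [pq,p] = E_q/2 = 97/8, [pq,q] = G_p/2 = 3, [qq,p] = F_q - G_p/2 = 0, [qq,q] = G_q/2 = 0
Gamma^p_ij = (G*[ij,p] - F*[ij,q])/(EG - F^2), Gamma^q_ij = (E*[ij,q] - F*[ij,p])/(EG - F^2)

Answer: Gamma_ppp = -20952/10241, Gamma_ppq = 3104/10241, Gamma_pqq = 0, Gamma_qpp = -5184/10241, Gamma_qpq = 768/10241, Gamma_qqq = 0


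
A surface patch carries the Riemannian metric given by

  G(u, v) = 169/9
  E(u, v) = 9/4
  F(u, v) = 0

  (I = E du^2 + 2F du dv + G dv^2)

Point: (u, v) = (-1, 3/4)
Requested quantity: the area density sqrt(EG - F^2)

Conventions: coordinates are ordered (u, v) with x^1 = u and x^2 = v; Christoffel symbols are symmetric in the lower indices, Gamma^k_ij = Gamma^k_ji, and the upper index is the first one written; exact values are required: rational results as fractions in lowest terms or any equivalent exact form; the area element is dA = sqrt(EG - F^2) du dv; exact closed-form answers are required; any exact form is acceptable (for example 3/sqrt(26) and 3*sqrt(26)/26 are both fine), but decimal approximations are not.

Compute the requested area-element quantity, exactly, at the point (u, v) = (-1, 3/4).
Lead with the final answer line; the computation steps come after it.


Answer: sqrt(EG - F^2) = 13/2

E = 9/4, F = 0, G = 169/9; EG - F^2 = 169/4


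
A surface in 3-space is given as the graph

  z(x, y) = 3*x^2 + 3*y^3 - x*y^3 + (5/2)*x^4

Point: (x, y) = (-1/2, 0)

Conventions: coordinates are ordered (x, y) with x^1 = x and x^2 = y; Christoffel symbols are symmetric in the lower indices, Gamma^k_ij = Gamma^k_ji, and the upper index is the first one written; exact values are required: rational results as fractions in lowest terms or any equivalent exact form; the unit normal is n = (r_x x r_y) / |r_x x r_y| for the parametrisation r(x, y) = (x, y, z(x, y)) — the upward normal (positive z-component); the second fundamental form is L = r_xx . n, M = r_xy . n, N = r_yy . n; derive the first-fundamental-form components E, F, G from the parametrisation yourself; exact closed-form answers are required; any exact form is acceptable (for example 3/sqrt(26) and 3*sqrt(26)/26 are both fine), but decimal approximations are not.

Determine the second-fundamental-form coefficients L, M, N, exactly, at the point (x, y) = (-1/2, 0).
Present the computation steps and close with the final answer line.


z_x = -17/4, z_y = 0, z_xx = 27/2, z_xy = 0, z_yy = 0
E = 305/16, F = 0, G = 1; answer radicand W^2 = 305/16
unnormalised second-form numerators: l = 27/2, m = 0, n = 0; L = l/sqrt(305/16), and similarly M = m/sqrt(W^2), N = n/sqrt(W^2)

Answer: L = 54*sqrt(305)/305, M = 0, N = 0


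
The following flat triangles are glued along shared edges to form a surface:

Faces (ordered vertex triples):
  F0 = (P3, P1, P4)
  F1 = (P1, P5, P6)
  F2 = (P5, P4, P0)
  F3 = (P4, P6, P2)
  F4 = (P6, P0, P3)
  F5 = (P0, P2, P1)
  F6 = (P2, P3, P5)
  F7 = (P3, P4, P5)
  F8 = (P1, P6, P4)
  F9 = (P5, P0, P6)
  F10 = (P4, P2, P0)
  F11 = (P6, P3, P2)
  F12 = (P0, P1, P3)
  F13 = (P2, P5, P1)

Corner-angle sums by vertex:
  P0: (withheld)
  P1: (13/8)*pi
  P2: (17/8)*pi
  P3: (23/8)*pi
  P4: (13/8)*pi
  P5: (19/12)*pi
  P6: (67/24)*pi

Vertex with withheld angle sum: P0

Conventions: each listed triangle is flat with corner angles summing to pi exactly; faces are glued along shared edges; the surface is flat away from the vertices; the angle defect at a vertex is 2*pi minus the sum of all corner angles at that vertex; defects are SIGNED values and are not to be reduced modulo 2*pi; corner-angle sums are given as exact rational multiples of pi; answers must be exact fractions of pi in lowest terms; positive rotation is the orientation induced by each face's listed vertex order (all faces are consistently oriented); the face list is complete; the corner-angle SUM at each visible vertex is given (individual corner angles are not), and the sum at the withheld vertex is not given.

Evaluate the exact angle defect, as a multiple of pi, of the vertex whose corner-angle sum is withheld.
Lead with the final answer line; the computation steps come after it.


Answer: defect(P0) = (5/8)*pi

V = 7, E = 21, F = 14; chi = V - E + F = 0
Gauss-Bonnet: total defect = 2*pi*chi = 0; visible defects sum to (-5/8)*pi


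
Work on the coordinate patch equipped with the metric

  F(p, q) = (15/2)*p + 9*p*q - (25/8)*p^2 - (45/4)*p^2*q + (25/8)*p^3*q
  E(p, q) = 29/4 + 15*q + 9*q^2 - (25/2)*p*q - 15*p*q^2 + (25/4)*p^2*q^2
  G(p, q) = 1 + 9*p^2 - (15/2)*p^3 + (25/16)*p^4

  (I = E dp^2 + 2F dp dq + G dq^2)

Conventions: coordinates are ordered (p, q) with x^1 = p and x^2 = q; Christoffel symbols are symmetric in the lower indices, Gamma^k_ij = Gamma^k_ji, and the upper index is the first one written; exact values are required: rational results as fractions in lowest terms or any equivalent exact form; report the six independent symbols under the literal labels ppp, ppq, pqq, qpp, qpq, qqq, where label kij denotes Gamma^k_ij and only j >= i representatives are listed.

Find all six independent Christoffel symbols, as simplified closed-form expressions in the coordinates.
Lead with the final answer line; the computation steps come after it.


Answer: Gamma_ppp = (100*p*q^2 - 120*q^2 - 100*q)/(25*p^4 - 120*p^3 + 100*p^2*q^2 + 144*p^2 - 240*p*q^2 - 200*p*q + 144*q^2 + 240*q + 116), Gamma_ppq = (100*p^2*q - 240*p*q - 100*p + 144*q + 120)/(25*p^4 - 120*p^3 + 100*p^2*q^2 + 144*p^2 - 240*p*q^2 - 200*p*q + 144*q^2 + 240*q + 116), Gamma_pqq = 0, Gamma_qpp = (50*p^2*q - 120*p*q)/(25*p^4 - 120*p^3 + 100*p^2*q^2 + 144*p^2 - 240*p*q^2 - 200*p*q + 144*q^2 + 240*q + 116), Gamma_qpq = (50*p^3 - 180*p^2 + 144*p)/(25*p^4 - 120*p^3 + 100*p^2*q^2 + 144*p^2 - 240*p*q^2 - 200*p*q + 144*q^2 + 240*q + 116), Gamma_qqq = 0

E = 29/4 + 15*q + 9*q^2 - (25/2)*p*q - 15*p*q^2 + (25/4)*p^2*q^2; F = (15/2)*p + 9*p*q - (25/8)*p^2 - (45/4)*p^2*q + (25/8)*p^3*q; G = 1 + 9*p^2 - (15/2)*p^3 + (25/16)*p^4
Gamma^k_ij = (1/2) g^{kl} (d_i g_jl + d_j g_il - d_l g_ij), with g^inv = (1/(EG-F^2)) [[G, -F], [-F, E]]
first partials: E_p = -(25/2)*q - 15*q^2 + (25/2)*p*q^2, E_q = 15 + 18*q - (25/2)*p - 30*p*q + (25/2)*p^2*q, F_p = 15/2 + 9*q - (25/4)*p - (45/2)*p*q + (75/8)*p^2*q, F_q = 9*p - (45/4)*p^2 + (25/8)*p^3, G_p = 18*p - (45/2)*p^2 + (25/4)*p^3, G_q = 0
D = EG - F^2 = 29/4 + 15*q + 9*q^2 - (25/2)*p*q + 9*p^2 - 15*p*q^2 - (15/2)*p^3 + (25/4)*p^2*q^2 + (25/16)*p^4
expanded: Gamma^p_pp = (G E_p - 2F F_p + F E_q)/(2D), Gamma^p_pq = (G E_q - F G_p)/(2D), Gamma^p_qq = (2G F_q - G G_p - F G_q)/(2D), Gamma^q_pp = (2E F_p - E E_q - F E_p)/(2D), Gamma^q_pq = (E G_p - F E_q)/(2D), Gamma^q_qq = (E G_q - 2F F_q + F G_p)/(2D); substitute and cancel common factors


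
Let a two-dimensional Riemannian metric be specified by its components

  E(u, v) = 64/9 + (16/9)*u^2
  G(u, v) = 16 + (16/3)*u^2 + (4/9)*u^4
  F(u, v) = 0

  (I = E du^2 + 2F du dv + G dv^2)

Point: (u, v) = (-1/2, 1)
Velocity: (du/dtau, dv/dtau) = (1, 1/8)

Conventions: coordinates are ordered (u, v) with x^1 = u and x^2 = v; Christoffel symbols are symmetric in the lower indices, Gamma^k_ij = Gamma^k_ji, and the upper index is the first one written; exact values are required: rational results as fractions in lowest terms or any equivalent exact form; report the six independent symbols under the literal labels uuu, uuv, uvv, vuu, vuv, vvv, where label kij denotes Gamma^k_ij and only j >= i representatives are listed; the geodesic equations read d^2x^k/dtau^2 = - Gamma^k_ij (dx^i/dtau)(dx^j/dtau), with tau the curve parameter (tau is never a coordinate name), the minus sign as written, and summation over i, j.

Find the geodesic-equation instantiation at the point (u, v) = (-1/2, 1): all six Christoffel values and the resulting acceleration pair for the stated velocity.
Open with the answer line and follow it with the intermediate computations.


Answer: Gamma_uuu = -2/17, Gamma_uuv = 0, Gamma_uvv = 25/68, Gamma_vuu = 0, Gamma_vuv = -4/25, Gamma_vvv = 0; accelerations (d^2u/dtau^2, d^2v/dtau^2) = (487/4352, 1/25)

E = 68/9, F = 0, G = 625/36 at the point
E_u = -16/9, E_v = 0, F_u = 0, F_v = 0, G_u = -50/9, G_v = 0
EG - F^2 = 10625/81;  g^inv = (81/10625) * [[625/36, 0], [0, 68/9]]
first-kind symbols [ij,l] = (1/2)(d_i g_jl + d_j g_il - d_l g_ij): [uu,u] = E_u/2 = -8/9, [uu,v] = F_u - E_v/2 = 0, [uv,u] = E_v/2 = 0, [uv,v] = G_u/2 = -25/9, [vv,u] = F_v - G_u/2 = 25/9, [vv,v] = G_v/2 = 0
Gamma^u_ij = (G*[ij,u] - F*[ij,v])/(EG - F^2), Gamma^v_ij = (E*[ij,v] - F*[ij,u])/(EG - F^2)
Gamma_uuu = -2/17, Gamma_uuv = 0, Gamma_uvv = 25/68, Gamma_vuu = 0, Gamma_vuv = -4/25, Gamma_vvv = 0
d^2u/dtau^2 = -(Gamma_uuu*(1)^2 + 2*Gamma_uuv*(1)*(1/8) + Gamma_uvv*(1/8)^2) = 487/4352
d^2v/dtau^2 = -(Gamma_vuu*(1)^2 + 2*Gamma_vuv*(1)*(1/8) + Gamma_vvv*(1/8)^2) = 1/25
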